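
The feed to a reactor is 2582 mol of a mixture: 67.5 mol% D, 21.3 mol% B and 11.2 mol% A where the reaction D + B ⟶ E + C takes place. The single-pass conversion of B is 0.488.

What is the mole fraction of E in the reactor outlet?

0.104

B reacted = 0.488 × 550 = 268.4 mol; ν_B = −1, so ξ = 268.4/1 = 268.4 mol.
Outlet amounts (n = n₀ + ν ξ):
  D: 1743 − 1(268.4) = 1474
  B: 550 − 1(268.4) = 281.6
  E: 0 + 1(268.4) = 268.4
  C: 0 + 1(268.4) = 268.4
  A: 289.2 (inert)
Total out = 2582 mol; y_E = 268.4 / 2582 = 0.1039.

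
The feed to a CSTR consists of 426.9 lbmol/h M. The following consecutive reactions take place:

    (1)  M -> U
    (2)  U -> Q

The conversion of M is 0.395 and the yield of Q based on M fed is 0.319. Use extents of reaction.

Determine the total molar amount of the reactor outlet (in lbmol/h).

427 lbmol/h

Conversion of M: M consumed = 1ξ₁ = 0.395 × 426.9 → ξ₁ = 168.6 lbmol/h.
Yield of Q: 1ξ₂ / 426.9 = 0.319 → ξ₂ = 136.2 lbmol/h.
Outlet amounts (n = n₀ + Σ ν·ξ):
  M: 426.9 − 1(168.6) = 258.3
  U: 0 + 1(168.6) − 1(136.2) = 32.44
  Q: 0 + 1(136.2) = 136.2
Total out = 258.3 + 32.44 + 136.2 = 426.9 lbmol/h.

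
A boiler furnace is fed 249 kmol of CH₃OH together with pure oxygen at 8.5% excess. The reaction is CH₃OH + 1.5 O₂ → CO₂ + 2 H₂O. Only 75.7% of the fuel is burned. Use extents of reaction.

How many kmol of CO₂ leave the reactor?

Stoichiometric O₂ = 1.5 × 249 = 373.5 kmol; O₂ fed = 373.5 × 1.085 = 405.2 kmol.
Fuel reacted = 0.757 × 249 → ξ = 188.5 kmol.
Outlet (n = n₀ + ν ξ):
  CH₃OH: 249 − 1(188.5) = 60.51
  O₂: 405.2 − 1.5(188.5) = 122.5
  CO₂: 0 + 1(188.5) = 188.5
  H₂O: 0 + 2(188.5) = 377

188 kmol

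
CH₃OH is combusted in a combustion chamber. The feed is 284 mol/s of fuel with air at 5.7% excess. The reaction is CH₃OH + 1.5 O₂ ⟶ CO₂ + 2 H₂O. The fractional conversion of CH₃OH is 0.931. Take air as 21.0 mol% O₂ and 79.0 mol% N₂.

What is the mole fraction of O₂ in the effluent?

Stoichiometric O₂ = 1.5 × 284 = 426 mol/s; O₂ fed = 426 × 1.057 = 450.3 mol/s.
N₂ fed = 450.3 × 79/21 = 1694 mol/s.
Fuel reacted = 0.931 × 284 → ξ = 264.4 mol/s.
Outlet (n = n₀ + ν ξ):
  CH₃OH: 284 − 1(264.4) = 19.6
  O₂: 450.3 − 1.5(264.4) = 53.68
  N₂: 1694 (inert)
  CO₂: 0 + 1(264.4) = 264.4
  H₂O: 0 + 2(264.4) = 528.8
Total out = 2560 mol/s; y_O₂ = 53.68 / 2560 = 0.02096.

0.021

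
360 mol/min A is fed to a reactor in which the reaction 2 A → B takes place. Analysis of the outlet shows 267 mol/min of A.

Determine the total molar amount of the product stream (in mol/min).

For A: n = n₀ − 2ξ → 267 = 360 − 2ξ, giving ξ = 46.5 mol/min.
Outlet amounts (n = n₀ + ν ξ):
  A: 360 − 2(46.5) = 267
  B: 0 + 1(46.5) = 46.5
Total out = 267 + 46.5 = 313.5 mol/min.

314 mol/min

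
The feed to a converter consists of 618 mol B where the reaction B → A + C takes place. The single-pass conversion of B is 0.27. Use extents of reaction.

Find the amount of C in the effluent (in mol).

167 mol

B reacted = 0.27 × 618 = 166.9 mol; ν_B = −1, so ξ = 166.9/1 = 166.9 mol.
Outlet amounts (n = n₀ + ν ξ):
  B: 618 − 1(166.9) = 451.1
  A: 0 + 1(166.9) = 166.9
  C: 0 + 1(166.9) = 166.9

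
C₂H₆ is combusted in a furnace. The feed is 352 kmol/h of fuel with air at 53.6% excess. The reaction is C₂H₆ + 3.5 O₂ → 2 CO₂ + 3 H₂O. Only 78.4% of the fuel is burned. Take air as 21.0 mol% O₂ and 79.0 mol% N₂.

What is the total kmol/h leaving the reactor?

Stoichiometric O₂ = 3.5 × 352 = 1232 kmol/h; O₂ fed = 1232 × 1.536 = 1892 kmol/h.
N₂ fed = 1892 × 79/21 = 7119 kmol/h.
Fuel reacted = 0.784 × 352 → ξ = 276 kmol/h.
Outlet (n = n₀ + ν ξ):
  C₂H₆: 352 − 1(276) = 76.03
  O₂: 1892 − 3.5(276) = 926.5
  N₂: 7119 (inert)
  CO₂: 0 + 2(276) = 551.9
  H₂O: 0 + 3(276) = 827.9
Total out = 76.03 + 926.5 + 7119 + 551.9 + 827.9 = 9501 kmol/h.

9500 kmol/h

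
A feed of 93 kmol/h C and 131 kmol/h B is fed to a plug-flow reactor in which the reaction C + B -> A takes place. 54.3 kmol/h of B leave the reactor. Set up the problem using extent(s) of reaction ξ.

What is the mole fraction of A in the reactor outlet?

0.521

For B: n = n₀ − 1ξ → 54.3 = 131 − 1ξ, giving ξ = 76.7 kmol/h.
Outlet amounts (n = n₀ + ν ξ):
  C: 93 − 1(76.7) = 16.3
  B: 131 − 1(76.7) = 54.3
  A: 0 + 1(76.7) = 76.7
Total out = 147.3 kmol/h; y_A = 76.7 / 147.3 = 0.5207.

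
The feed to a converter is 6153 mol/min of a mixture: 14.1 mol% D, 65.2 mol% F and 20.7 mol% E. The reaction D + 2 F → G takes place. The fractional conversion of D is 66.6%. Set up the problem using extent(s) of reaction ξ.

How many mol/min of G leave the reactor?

D reacted = 0.666 × 867.6 = 577.8 mol/min; ν_D = −1, so ξ = 577.8/1 = 577.8 mol/min.
Outlet amounts (n = n₀ + ν ξ):
  D: 867.6 − 1(577.8) = 289.8
  F: 4012 − 2(577.8) = 2856
  G: 0 + 1(577.8) = 577.8
  E: 1274 (inert)

578 mol/min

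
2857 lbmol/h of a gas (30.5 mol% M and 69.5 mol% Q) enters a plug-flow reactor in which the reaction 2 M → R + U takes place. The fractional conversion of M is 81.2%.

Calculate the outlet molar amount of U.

M reacted = 0.812 × 871.4 = 707.6 lbmol/h; ν_M = −2, so ξ = 707.6/2 = 353.8 lbmol/h.
Outlet amounts (n = n₀ + ν ξ):
  M: 871.4 − 2(353.8) = 163.8
  R: 0 + 1(353.8) = 353.8
  U: 0 + 1(353.8) = 353.8
  Q: 1986 (inert)

354 lbmol/h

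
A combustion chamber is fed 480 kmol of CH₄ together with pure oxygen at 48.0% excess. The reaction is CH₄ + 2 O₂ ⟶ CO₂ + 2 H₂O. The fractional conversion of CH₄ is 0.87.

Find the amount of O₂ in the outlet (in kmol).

Stoichiometric O₂ = 2 × 480 = 960 kmol; O₂ fed = 960 × 1.480 = 1421 kmol.
Fuel reacted = 0.87 × 480 → ξ = 417.6 kmol.
Outlet (n = n₀ + ν ξ):
  CH₄: 480 − 1(417.6) = 62.4
  O₂: 1421 − 2(417.6) = 585.6
  CO₂: 0 + 1(417.6) = 417.6
  H₂O: 0 + 2(417.6) = 835.2

586 kmol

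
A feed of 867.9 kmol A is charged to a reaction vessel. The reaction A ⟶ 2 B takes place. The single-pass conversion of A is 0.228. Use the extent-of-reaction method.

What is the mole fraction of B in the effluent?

A reacted = 0.228 × 867.9 = 197.9 kmol; ν_A = −1, so ξ = 197.9/1 = 197.9 kmol.
Outlet amounts (n = n₀ + ν ξ):
  A: 867.9 − 1(197.9) = 670
  B: 0 + 2(197.9) = 395.8
Total out = 1066 kmol; y_B = 395.8 / 1066 = 0.3713.

0.371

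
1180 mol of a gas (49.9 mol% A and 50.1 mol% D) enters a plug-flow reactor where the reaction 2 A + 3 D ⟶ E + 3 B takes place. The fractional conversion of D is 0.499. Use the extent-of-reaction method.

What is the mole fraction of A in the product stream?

0.363

D reacted = 0.499 × 591.2 = 295 mol; ν_D = −3, so ξ = 295/3 = 98.33 mol.
Outlet amounts (n = n₀ + ν ξ):
  A: 588.8 − 2(98.33) = 392.2
  D: 591.2 − 3(98.33) = 296.2
  E: 0 + 1(98.33) = 98.33
  B: 0 + 3(98.33) = 295
Total out = 1082 mol; y_A = 392.2 / 1082 = 0.3625.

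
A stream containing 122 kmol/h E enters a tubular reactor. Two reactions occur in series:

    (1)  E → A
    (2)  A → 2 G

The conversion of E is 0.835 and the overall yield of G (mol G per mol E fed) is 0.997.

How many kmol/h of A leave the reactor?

41.1 kmol/h

Conversion of E: E consumed = 1ξ₁ = 0.835 × 122 → ξ₁ = 101.9 kmol/h.
Yield of G: 2ξ₂ / 122 = 0.997 → ξ₂ = 60.82 kmol/h.
Outlet amounts (n = n₀ + Σ ν·ξ):
  E: 122 − 1(101.9) = 20.13
  A: 0 + 1(101.9) − 1(60.82) = 41.05
  G: 0 + 2(60.82) = 121.6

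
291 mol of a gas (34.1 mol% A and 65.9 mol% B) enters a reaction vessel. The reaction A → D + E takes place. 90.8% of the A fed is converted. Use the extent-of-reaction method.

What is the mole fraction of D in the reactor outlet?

0.236

A reacted = 0.908 × 99.23 = 90.1 mol; ν_A = −1, so ξ = 90.1/1 = 90.1 mol.
Outlet amounts (n = n₀ + ν ξ):
  A: 99.23 − 1(90.1) = 9.129
  D: 0 + 1(90.1) = 90.1
  E: 0 + 1(90.1) = 90.1
  B: 191.8 (inert)
Total out = 381.1 mol; y_D = 90.1 / 381.1 = 0.2364.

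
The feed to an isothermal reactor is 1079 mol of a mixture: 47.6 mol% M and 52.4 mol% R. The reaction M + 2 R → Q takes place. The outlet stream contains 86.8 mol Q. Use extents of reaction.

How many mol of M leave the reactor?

427 mol

For Q: n = n₀ + 1ξ → 86.8 = 0 + 1ξ, giving ξ = 86.8 mol.
Outlet amounts (n = n₀ + ν ξ):
  M: 513.6 − 1(86.8) = 426.8
  R: 565.4 − 2(86.8) = 391.8
  Q: 0 + 1(86.8) = 86.8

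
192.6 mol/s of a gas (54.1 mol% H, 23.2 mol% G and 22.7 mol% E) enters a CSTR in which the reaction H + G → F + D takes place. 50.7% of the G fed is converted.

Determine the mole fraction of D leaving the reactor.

G reacted = 0.507 × 44.68 = 22.65 mol/s; ν_G = −1, so ξ = 22.65/1 = 22.65 mol/s.
Outlet amounts (n = n₀ + ν ξ):
  H: 104.2 − 1(22.65) = 81.54
  G: 44.68 − 1(22.65) = 22.03
  F: 0 + 1(22.65) = 22.65
  D: 0 + 1(22.65) = 22.65
  E: 43.72 (inert)
Total out = 192.6 mol/s; y_D = 22.65 / 192.6 = 0.1176.

0.118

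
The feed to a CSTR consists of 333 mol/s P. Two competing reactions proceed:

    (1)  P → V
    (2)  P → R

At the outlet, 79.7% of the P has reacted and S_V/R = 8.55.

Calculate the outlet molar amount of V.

238 mol/s

Conversion of P: P consumed = 0.797 × 333 = 265.4 mol/s = 1ξ₁ + 1ξ₂.
Selectivity: 1ξ₁ / (1ξ₂) = 8.55 → ξ₁ = 8.55 ξ₂.
Substitute: (1·8.55 + 1) ξ₂ = 265.4 → ξ₂ = 27.79 mol/s, ξ₁ = 237.6 mol/s.
Outlet amounts (n = n₀ + Σ ν·ξ):
  P: 333 − 1(237.6) − 1(27.79) = 67.6
  V: 0 + 1(237.6) = 237.6
  R: 0 + 1(27.79) = 27.79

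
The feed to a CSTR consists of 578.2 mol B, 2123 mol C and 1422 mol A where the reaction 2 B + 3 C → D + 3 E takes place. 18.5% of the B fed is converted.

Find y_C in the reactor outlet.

0.482

B reacted = 0.185 × 578.2 = 107 mol; ν_B = −2, so ξ = 107/2 = 53.48 mol.
Outlet amounts (n = n₀ + ν ξ):
  B: 578.2 − 2(53.48) = 471.2
  C: 2123 − 3(53.48) = 1963
  D: 0 + 1(53.48) = 53.48
  E: 0 + 3(53.48) = 160.5
  A: 1422 (inert)
Total out = 4070 mol; y_C = 1963 / 4070 = 0.4822.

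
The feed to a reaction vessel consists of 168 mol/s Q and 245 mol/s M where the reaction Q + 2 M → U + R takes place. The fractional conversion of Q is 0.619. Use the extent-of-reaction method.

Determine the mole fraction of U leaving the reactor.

0.337

Q reacted = 0.619 × 168 = 104 mol/s; ν_Q = −1, so ξ = 104/1 = 104 mol/s.
Outlet amounts (n = n₀ + ν ξ):
  Q: 168 − 1(104) = 64.01
  M: 245 − 2(104) = 37.02
  U: 0 + 1(104) = 104
  R: 0 + 1(104) = 104
Total out = 309 mol/s; y_U = 104 / 309 = 0.3365.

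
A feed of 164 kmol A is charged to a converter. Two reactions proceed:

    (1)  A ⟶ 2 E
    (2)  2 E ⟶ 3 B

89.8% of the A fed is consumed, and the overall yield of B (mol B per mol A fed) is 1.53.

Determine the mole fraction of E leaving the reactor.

0.322

Conversion of A: A consumed = 1ξ₁ = 0.898 × 164 → ξ₁ = 147.3 kmol.
Yield of B: 3ξ₂ / 164 = 1.53 → ξ₂ = 83.64 kmol.
Outlet amounts (n = n₀ + Σ ν·ξ):
  A: 164 − 1(147.3) = 16.73
  E: 0 + 2(147.3) − 2(83.64) = 127.3
  B: 0 + 3(83.64) = 250.9
Total out = 394.9 kmol; y_E = 127.3 / 394.9 = 0.3223.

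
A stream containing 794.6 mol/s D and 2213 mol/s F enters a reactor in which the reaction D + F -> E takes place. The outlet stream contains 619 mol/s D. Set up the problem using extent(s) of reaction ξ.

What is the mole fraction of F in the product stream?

0.719

For D: n = n₀ − 1ξ → 619 = 794.6 − 1ξ, giving ξ = 175.6 mol/s.
Outlet amounts (n = n₀ + ν ξ):
  D: 794.6 − 1(175.6) = 619
  F: 2213 − 1(175.6) = 2037
  E: 0 + 1(175.6) = 175.6
Total out = 2832 mol/s; y_F = 2037 / 2832 = 0.7194.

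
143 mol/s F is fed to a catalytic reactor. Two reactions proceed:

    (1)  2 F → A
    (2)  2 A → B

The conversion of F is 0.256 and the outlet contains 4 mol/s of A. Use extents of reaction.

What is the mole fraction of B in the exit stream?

0.0608

Conversion of F: F consumed = 2ξ₁ = 0.256 × 143 → ξ₁ = 18.3 mol/s.
A balance: n_A = 0 + 1ξ₁ − 2ξ₂ = 4 → ξ₂ = (1·18.3 − 4)/2 = 7.152 mol/s.
Outlet amounts (n = n₀ + Σ ν·ξ):
  F: 143 − 2(18.3) = 106.4
  A: 0 + 1(18.3) − 2(7.152) = 4
  B: 0 + 1(7.152) = 7.152
Total out = 117.5 mol/s; y_B = 7.152 / 117.5 = 0.06085.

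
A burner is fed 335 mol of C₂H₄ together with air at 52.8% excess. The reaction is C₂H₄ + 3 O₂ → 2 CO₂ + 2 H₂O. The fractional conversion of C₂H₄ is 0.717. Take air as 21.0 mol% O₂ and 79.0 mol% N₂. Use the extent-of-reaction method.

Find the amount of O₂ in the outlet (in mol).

Stoichiometric O₂ = 3 × 335 = 1005 mol; O₂ fed = 1005 × 1.528 = 1536 mol.
N₂ fed = 1536 × 79/21 = 5777 mol.
Fuel reacted = 0.717 × 335 → ξ = 240.2 mol.
Outlet (n = n₀ + ν ξ):
  C₂H₄: 335 − 1(240.2) = 94.81
  O₂: 1536 − 3(240.2) = 815.1
  N₂: 5777 (inert)
  CO₂: 0 + 2(240.2) = 480.4
  H₂O: 0 + 2(240.2) = 480.4

815 mol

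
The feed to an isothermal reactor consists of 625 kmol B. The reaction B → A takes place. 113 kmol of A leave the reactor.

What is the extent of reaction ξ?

ξ = 113 kmol

For A: n = n₀ + 1ξ → 113 = 0 + 1ξ, giving ξ = 113 kmol.
Outlet amounts (n = n₀ + ν ξ):
  B: 625 − 1(113) = 512
  A: 0 + 1(113) = 113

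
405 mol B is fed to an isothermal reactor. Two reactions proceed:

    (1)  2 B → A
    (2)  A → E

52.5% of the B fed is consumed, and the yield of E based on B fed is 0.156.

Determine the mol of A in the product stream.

Conversion of B: B consumed = 2ξ₁ = 0.525 × 405 → ξ₁ = 106.3 mol.
Yield of E: 1ξ₂ / 405 = 0.156 → ξ₂ = 63.18 mol.
Outlet amounts (n = n₀ + Σ ν·ξ):
  B: 405 − 2(106.3) = 192.4
  A: 0 + 1(106.3) − 1(63.18) = 43.13
  E: 0 + 1(63.18) = 63.18

43.1 mol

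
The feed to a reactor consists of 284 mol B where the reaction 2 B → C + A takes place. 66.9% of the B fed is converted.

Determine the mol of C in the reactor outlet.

95 mol

B reacted = 0.669 × 284 = 190 mol; ν_B = −2, so ξ = 190/2 = 95 mol.
Outlet amounts (n = n₀ + ν ξ):
  B: 284 − 2(95) = 94
  C: 0 + 1(95) = 95
  A: 0 + 1(95) = 95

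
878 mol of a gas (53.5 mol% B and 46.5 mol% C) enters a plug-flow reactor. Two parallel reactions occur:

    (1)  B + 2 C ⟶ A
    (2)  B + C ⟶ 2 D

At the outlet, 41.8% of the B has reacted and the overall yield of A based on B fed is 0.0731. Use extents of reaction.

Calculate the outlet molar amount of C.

178 mol

Yield of A: 1ξ₁ / 469.7 = 0.0731 → ξ₁ = 34.34 mol.
Conversion of B: 1ξ₁ + 1ξ₂ = 0.418 × 469.7 = 196.3 → ξ₂ = 162 mol.
Outlet amounts (n = n₀ + Σ ν·ξ):
  B: 469.7 − 1(34.34) − 1(162) = 273.4
  C: 408.3 − 2(34.34) − 1(162) = 177.6
  A: 0 + 1(34.34) = 34.34
  D: 0 + 2(162) = 324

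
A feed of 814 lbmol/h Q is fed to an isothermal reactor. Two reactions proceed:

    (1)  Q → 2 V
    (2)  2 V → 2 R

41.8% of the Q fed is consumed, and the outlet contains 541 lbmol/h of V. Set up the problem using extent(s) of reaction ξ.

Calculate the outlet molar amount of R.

140 lbmol/h

Conversion of Q: Q consumed = 1ξ₁ = 0.418 × 814 → ξ₁ = 340.3 lbmol/h.
V balance: n_V = 0 + 2ξ₁ − 2ξ₂ = 541 → ξ₂ = (2·340.3 − 541)/2 = 69.75 lbmol/h.
Outlet amounts (n = n₀ + Σ ν·ξ):
  Q: 814 − 1(340.3) = 473.7
  V: 0 + 2(340.3) − 2(69.75) = 541
  R: 0 + 2(69.75) = 139.5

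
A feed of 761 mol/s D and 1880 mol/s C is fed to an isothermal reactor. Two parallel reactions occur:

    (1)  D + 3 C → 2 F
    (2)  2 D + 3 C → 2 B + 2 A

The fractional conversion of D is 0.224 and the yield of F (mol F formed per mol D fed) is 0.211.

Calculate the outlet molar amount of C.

Yield of F: 2ξ₁ / 761 = 0.211 → ξ₁ = 80.29 mol/s.
Conversion of D: 1ξ₁ + 2ξ₂ = 0.224 × 761 = 170.5 → ξ₂ = 45.09 mol/s.
Outlet amounts (n = n₀ + Σ ν·ξ):
  D: 761 − 1(80.29) − 2(45.09) = 590.5
  C: 1880 − 3(80.29) − 3(45.09) = 1504
  F: 0 + 2(80.29) = 160.6
  B: 0 + 2(45.09) = 90.18
  A: 0 + 2(45.09) = 90.18

1500 mol/s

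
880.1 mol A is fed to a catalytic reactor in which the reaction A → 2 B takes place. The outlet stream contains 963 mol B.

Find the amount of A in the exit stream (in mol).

For B: n = n₀ + 2ξ → 963 = 0 + 2ξ, giving ξ = 481.5 mol.
Outlet amounts (n = n₀ + ν ξ):
  A: 880.1 − 1(481.5) = 398.6
  B: 0 + 2(481.5) = 963

399 mol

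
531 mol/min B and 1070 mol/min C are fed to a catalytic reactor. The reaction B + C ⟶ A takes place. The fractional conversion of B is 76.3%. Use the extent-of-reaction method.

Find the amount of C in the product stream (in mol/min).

B reacted = 0.763 × 531 = 405.2 mol/min; ν_B = −1, so ξ = 405.2/1 = 405.2 mol/min.
Outlet amounts (n = n₀ + ν ξ):
  B: 531 − 1(405.2) = 125.8
  C: 1070 − 1(405.2) = 664.8
  A: 0 + 1(405.2) = 405.2

665 mol/min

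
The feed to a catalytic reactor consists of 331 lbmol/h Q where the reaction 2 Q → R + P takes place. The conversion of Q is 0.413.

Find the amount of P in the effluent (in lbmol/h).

68.4 lbmol/h

Q reacted = 0.413 × 331 = 136.7 lbmol/h; ν_Q = −2, so ξ = 136.7/2 = 68.35 lbmol/h.
Outlet amounts (n = n₀ + ν ξ):
  Q: 331 − 2(68.35) = 194.3
  R: 0 + 1(68.35) = 68.35
  P: 0 + 1(68.35) = 68.35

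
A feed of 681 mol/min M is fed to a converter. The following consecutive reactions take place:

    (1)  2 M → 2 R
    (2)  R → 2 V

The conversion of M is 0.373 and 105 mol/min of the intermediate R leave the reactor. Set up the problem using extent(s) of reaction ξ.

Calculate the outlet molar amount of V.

Conversion of M: M consumed = 2ξ₁ = 0.373 × 681 → ξ₁ = 127 mol/min.
R balance: n_R = 0 + 2ξ₁ − 1ξ₂ = 105 → ξ₂ = (2·127 − 105)/1 = 149 mol/min.
Outlet amounts (n = n₀ + Σ ν·ξ):
  M: 681 − 2(127) = 427
  R: 0 + 2(127) − 1(149) = 105
  V: 0 + 2(149) = 298

298 mol/min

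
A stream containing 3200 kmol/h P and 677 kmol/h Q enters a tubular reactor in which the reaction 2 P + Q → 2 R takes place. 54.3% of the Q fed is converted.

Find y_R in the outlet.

Q reacted = 0.543 × 677 = 367.6 kmol/h; ν_Q = −1, so ξ = 367.6/1 = 367.6 kmol/h.
Outlet amounts (n = n₀ + ν ξ):
  P: 3200 − 2(367.6) = 2465
  Q: 677 − 1(367.6) = 309.4
  R: 0 + 2(367.6) = 735.2
Total out = 3509 kmol/h; y_R = 735.2 / 3509 = 0.2095.

0.21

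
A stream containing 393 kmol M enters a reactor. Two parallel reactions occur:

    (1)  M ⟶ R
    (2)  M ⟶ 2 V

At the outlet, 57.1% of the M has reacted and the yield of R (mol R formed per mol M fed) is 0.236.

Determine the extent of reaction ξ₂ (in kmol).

ξ₂ = 132 kmol

Yield of R: 1ξ₁ / 393 = 0.236 → ξ₁ = 92.75 kmol.
Conversion of M: 1ξ₁ + 1ξ₂ = 0.571 × 393 = 224.4 → ξ₂ = 131.7 kmol.
Outlet amounts (n = n₀ + Σ ν·ξ):
  M: 393 − 1(92.75) − 1(131.7) = 168.6
  R: 0 + 1(92.75) = 92.75
  V: 0 + 2(131.7) = 263.3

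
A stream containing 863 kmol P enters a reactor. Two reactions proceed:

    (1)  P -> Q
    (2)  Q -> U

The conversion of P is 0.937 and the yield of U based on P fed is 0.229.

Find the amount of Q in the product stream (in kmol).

Conversion of P: P consumed = 1ξ₁ = 0.937 × 863 → ξ₁ = 808.6 kmol.
Yield of U: 1ξ₂ / 863 = 0.229 → ξ₂ = 197.6 kmol.
Outlet amounts (n = n₀ + Σ ν·ξ):
  P: 863 − 1(808.6) = 54.37
  Q: 0 + 1(808.6) − 1(197.6) = 611
  U: 0 + 1(197.6) = 197.6

611 kmol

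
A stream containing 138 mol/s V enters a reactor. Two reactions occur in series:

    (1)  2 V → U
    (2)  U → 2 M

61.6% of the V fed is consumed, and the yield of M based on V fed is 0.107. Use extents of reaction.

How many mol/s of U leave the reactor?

Conversion of V: V consumed = 2ξ₁ = 0.616 × 138 → ξ₁ = 42.5 mol/s.
Yield of M: 2ξ₂ / 138 = 0.107 → ξ₂ = 7.383 mol/s.
Outlet amounts (n = n₀ + Σ ν·ξ):
  V: 138 − 2(42.5) = 52.99
  U: 0 + 1(42.5) − 1(7.383) = 35.12
  M: 0 + 2(7.383) = 14.77

35.1 mol/s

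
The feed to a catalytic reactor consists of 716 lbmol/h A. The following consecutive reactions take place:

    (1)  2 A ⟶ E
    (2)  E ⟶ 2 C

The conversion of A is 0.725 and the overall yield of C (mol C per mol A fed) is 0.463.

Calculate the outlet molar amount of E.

Conversion of A: A consumed = 2ξ₁ = 0.725 × 716 → ξ₁ = 259.6 lbmol/h.
Yield of C: 2ξ₂ / 716 = 0.463 → ξ₂ = 165.8 lbmol/h.
Outlet amounts (n = n₀ + Σ ν·ξ):
  A: 716 − 2(259.6) = 196.9
  E: 0 + 1(259.6) − 1(165.8) = 93.8
  C: 0 + 2(165.8) = 331.5

93.8 lbmol/h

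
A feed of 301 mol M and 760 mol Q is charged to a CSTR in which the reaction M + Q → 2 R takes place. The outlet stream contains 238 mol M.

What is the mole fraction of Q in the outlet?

For M: n = n₀ − 1ξ → 238 = 301 − 1ξ, giving ξ = 63 mol.
Outlet amounts (n = n₀ + ν ξ):
  M: 301 − 1(63) = 238
  Q: 760 − 1(63) = 697
  R: 0 + 2(63) = 126
Total out = 1061 mol; y_Q = 697 / 1061 = 0.6569.

0.657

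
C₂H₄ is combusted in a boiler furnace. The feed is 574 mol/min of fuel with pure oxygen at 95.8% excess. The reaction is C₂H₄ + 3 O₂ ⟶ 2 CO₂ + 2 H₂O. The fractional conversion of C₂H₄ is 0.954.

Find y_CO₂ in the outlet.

Stoichiometric O₂ = 3 × 574 = 1722 mol/min; O₂ fed = 1722 × 1.958 = 3372 mol/min.
Fuel reacted = 0.954 × 574 → ξ = 547.6 mol/min.
Outlet (n = n₀ + ν ξ):
  C₂H₄: 574 − 1(547.6) = 26.4
  O₂: 3372 − 3(547.6) = 1729
  CO₂: 0 + 2(547.6) = 1095
  H₂O: 0 + 2(547.6) = 1095
Total out = 3946 mol/min; y_CO₂ = 1095 / 3946 = 0.2776.

0.278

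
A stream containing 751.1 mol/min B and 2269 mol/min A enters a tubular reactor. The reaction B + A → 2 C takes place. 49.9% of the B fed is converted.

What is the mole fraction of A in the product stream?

B reacted = 0.499 × 751.1 = 374.8 mol/min; ν_B = −1, so ξ = 374.8/1 = 374.8 mol/min.
Outlet amounts (n = n₀ + ν ξ):
  B: 751.1 − 1(374.8) = 376.3
  A: 2269 − 1(374.8) = 1894
  C: 0 + 2(374.8) = 749.6
Total out = 3020 mol/min; y_A = 1894 / 3020 = 0.6272.

0.627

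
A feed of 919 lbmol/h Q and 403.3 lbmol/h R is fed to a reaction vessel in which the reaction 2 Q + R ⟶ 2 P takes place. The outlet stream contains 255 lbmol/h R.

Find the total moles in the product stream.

1170 lbmol/h

For R: n = n₀ − 1ξ → 255 = 403.3 − 1ξ, giving ξ = 148.3 lbmol/h.
Outlet amounts (n = n₀ + ν ξ):
  Q: 919 − 2(148.3) = 622.4
  R: 403.3 − 1(148.3) = 255
  P: 0 + 2(148.3) = 296.6
Total out = 622.4 + 255 + 296.6 = 1174 lbmol/h.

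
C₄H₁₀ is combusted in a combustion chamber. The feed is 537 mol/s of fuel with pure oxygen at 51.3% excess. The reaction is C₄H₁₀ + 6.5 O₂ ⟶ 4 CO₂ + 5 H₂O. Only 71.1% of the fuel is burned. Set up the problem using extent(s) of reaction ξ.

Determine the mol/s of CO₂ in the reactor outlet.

Stoichiometric O₂ = 6.5 × 537 = 3490 mol/s; O₂ fed = 3490 × 1.513 = 5281 mol/s.
Fuel reacted = 0.711 × 537 → ξ = 381.8 mol/s.
Outlet (n = n₀ + ν ξ):
  C₄H₁₀: 537 − 1(381.8) = 155.2
  O₂: 5281 − 6.5(381.8) = 2799
  CO₂: 0 + 4(381.8) = 1527
  H₂O: 0 + 5(381.8) = 1909

1530 mol/s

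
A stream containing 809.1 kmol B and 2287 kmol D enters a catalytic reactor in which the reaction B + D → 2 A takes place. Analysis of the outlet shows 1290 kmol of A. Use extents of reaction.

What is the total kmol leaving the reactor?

3100 kmol

For A: n = n₀ + 2ξ → 1290 = 0 + 2ξ, giving ξ = 645 kmol.
Outlet amounts (n = n₀ + ν ξ):
  B: 809.1 − 1(645) = 164.1
  D: 2287 − 1(645) = 1642
  A: 0 + 2(645) = 1290
Total out = 164.1 + 1642 + 1290 = 3096 kmol.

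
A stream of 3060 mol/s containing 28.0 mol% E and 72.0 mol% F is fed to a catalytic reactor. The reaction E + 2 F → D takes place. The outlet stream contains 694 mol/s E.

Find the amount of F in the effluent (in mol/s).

1880 mol/s

For E: n = n₀ − 1ξ → 694 = 856.8 − 1ξ, giving ξ = 162.8 mol/s.
Outlet amounts (n = n₀ + ν ξ):
  E: 856.8 − 1(162.8) = 694
  F: 2203 − 2(162.8) = 1878
  D: 0 + 1(162.8) = 162.8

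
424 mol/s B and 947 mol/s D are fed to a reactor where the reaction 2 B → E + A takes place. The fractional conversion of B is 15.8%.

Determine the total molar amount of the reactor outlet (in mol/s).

B reacted = 0.158 × 424 = 66.99 mol/s; ν_B = −2, so ξ = 66.99/2 = 33.5 mol/s.
Outlet amounts (n = n₀ + ν ξ):
  B: 424 − 2(33.5) = 357
  E: 0 + 1(33.5) = 33.5
  A: 0 + 1(33.5) = 33.5
  D: 947 (inert)
Total out = 357 + 33.5 + 33.5 + 947 = 1371 mol/s.

1370 mol/s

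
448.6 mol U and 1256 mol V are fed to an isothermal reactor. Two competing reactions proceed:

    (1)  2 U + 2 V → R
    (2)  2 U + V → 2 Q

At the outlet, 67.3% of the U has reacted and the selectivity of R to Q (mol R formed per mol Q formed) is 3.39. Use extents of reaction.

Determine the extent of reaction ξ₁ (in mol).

Conversion of U: U consumed = 0.673 × 448.6 = 301.9 mol = 2ξ₁ + 2ξ₂.
Selectivity: 1ξ₁ / (2ξ₂) = 3.39 → ξ₁ = 6.78 ξ₂.
Substitute: (2·6.78 + 2) ξ₂ = 301.9 → ξ₂ = 19.4 mol, ξ₁ = 131.6 mol.
Outlet amounts (n = n₀ + Σ ν·ξ):
  U: 448.6 − 2(131.6) − 2(19.4) = 146.7
  V: 1256 − 2(131.6) − 1(19.4) = 973.5
  R: 0 + 1(131.6) = 131.6
  Q: 0 + 2(19.4) = 38.81

ξ₁ = 132 mol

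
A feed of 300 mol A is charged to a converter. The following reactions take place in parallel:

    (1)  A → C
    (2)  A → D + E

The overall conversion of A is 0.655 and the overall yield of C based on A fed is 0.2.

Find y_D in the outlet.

0.313

Yield of C: 1ξ₁ / 300 = 0.2 → ξ₁ = 60 mol.
Conversion of A: 1ξ₁ + 1ξ₂ = 0.655 × 300 = 196.5 → ξ₂ = 136.5 mol.
Outlet amounts (n = n₀ + Σ ν·ξ):
  A: 300 − 1(60) − 1(136.5) = 103.5
  C: 0 + 1(60) = 60
  D: 0 + 1(136.5) = 136.5
  E: 0 + 1(136.5) = 136.5
Total out = 436.5 mol; y_D = 136.5 / 436.5 = 0.3127.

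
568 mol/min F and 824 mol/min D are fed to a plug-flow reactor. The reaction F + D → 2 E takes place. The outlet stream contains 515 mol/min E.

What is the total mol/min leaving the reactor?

For E: n = n₀ + 2ξ → 515 = 0 + 2ξ, giving ξ = 257.5 mol/min.
Outlet amounts (n = n₀ + ν ξ):
  F: 568 − 1(257.5) = 310.5
  D: 824 − 1(257.5) = 566.5
  E: 0 + 2(257.5) = 515
Total out = 310.5 + 566.5 + 515 = 1392 mol/min.

1390 mol/min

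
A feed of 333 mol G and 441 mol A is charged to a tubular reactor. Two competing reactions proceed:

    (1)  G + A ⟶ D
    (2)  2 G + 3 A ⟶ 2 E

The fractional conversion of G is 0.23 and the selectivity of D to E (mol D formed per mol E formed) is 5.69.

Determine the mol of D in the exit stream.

Conversion of G: G consumed = 0.23 × 333 = 76.59 mol = 1ξ₁ + 2ξ₂.
Selectivity: 1ξ₁ / (2ξ₂) = 5.69 → ξ₁ = 11.38 ξ₂.
Substitute: (1·11.38 + 2) ξ₂ = 76.59 → ξ₂ = 5.724 mol, ξ₁ = 65.14 mol.
Outlet amounts (n = n₀ + Σ ν·ξ):
  G: 333 − 1(65.14) − 2(5.724) = 256.4
  A: 441 − 1(65.14) − 3(5.724) = 358.7
  D: 0 + 1(65.14) = 65.14
  E: 0 + 2(5.724) = 11.45

65.1 mol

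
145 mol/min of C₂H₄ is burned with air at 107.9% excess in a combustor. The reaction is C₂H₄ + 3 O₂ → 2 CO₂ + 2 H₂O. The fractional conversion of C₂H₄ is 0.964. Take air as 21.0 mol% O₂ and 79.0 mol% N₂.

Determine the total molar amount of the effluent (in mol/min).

4450 mol/min

Stoichiometric O₂ = 3 × 145 = 435 mol/min; O₂ fed = 435 × 2.079 = 904.4 mol/min.
N₂ fed = 904.4 × 79/21 = 3402 mol/min.
Fuel reacted = 0.964 × 145 → ξ = 139.8 mol/min.
Outlet (n = n₀ + ν ξ):
  C₂H₄: 145 − 1(139.8) = 5.22
  O₂: 904.4 − 3(139.8) = 485
  N₂: 3402 (inert)
  CO₂: 0 + 2(139.8) = 279.6
  H₂O: 0 + 2(139.8) = 279.6
Total out = 5.22 + 485 + 3402 + 279.6 + 279.6 = 4452 mol/min.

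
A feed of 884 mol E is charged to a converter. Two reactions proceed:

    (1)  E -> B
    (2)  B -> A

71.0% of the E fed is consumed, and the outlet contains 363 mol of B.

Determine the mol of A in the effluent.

Conversion of E: E consumed = 1ξ₁ = 0.71 × 884 → ξ₁ = 627.6 mol.
B balance: n_B = 0 + 1ξ₁ − 1ξ₂ = 363 → ξ₂ = (1·627.6 − 363)/1 = 264.6 mol.
Outlet amounts (n = n₀ + Σ ν·ξ):
  E: 884 − 1(627.6) = 256.4
  B: 0 + 1(627.6) − 1(264.6) = 363
  A: 0 + 1(264.6) = 264.6

265 mol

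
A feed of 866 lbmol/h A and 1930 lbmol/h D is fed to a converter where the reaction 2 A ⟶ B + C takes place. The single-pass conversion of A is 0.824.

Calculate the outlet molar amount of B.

357 lbmol/h

A reacted = 0.824 × 866 = 713.6 lbmol/h; ν_A = −2, so ξ = 713.6/2 = 356.8 lbmol/h.
Outlet amounts (n = n₀ + ν ξ):
  A: 866 − 2(356.8) = 152.4
  B: 0 + 1(356.8) = 356.8
  C: 0 + 1(356.8) = 356.8
  D: 1930 (inert)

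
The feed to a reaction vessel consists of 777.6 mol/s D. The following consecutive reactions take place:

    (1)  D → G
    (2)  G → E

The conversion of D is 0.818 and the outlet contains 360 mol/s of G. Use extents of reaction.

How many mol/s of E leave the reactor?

276 mol/s

Conversion of D: D consumed = 1ξ₁ = 0.818 × 777.6 → ξ₁ = 636.1 mol/s.
G balance: n_G = 0 + 1ξ₁ − 1ξ₂ = 360 → ξ₂ = (1·636.1 − 360)/1 = 276.1 mol/s.
Outlet amounts (n = n₀ + Σ ν·ξ):
  D: 777.6 − 1(636.1) = 141.5
  G: 0 + 1(636.1) − 1(276.1) = 360
  E: 0 + 1(276.1) = 276.1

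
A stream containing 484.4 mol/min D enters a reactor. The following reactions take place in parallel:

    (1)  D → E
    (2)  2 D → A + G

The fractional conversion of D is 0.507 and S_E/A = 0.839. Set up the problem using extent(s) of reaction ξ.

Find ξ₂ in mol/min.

ξ₂ = 86.5 mol/min

Conversion of D: D consumed = 0.507 × 484.4 = 245.6 mol/min = 1ξ₁ + 2ξ₂.
Selectivity: 1ξ₁ / (1ξ₂) = 0.839 → ξ₁ = 0.839 ξ₂.
Substitute: (1·0.839 + 2) ξ₂ = 245.6 → ξ₂ = 86.51 mol/min, ξ₁ = 72.58 mol/min.
Outlet amounts (n = n₀ + Σ ν·ξ):
  D: 484.4 − 1(72.58) − 2(86.51) = 238.8
  E: 0 + 1(72.58) = 72.58
  A: 0 + 1(86.51) = 86.51
  G: 0 + 1(86.51) = 86.51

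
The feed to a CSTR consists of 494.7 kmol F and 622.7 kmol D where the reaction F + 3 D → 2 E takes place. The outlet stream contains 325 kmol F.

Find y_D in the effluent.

For F: n = n₀ − 1ξ → 325 = 494.7 − 1ξ, giving ξ = 169.7 kmol.
Outlet amounts (n = n₀ + ν ξ):
  F: 494.7 − 1(169.7) = 325
  D: 622.7 − 3(169.7) = 113.6
  E: 0 + 2(169.7) = 339.4
Total out = 778 kmol; y_D = 113.6 / 778 = 0.146.

0.146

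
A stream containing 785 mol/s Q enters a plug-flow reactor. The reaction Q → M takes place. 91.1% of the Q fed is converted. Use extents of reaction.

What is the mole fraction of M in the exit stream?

0.911

Q reacted = 0.911 × 785 = 715.1 mol/s; ν_Q = −1, so ξ = 715.1/1 = 715.1 mol/s.
Outlet amounts (n = n₀ + ν ξ):
  Q: 785 − 1(715.1) = 69.87
  M: 0 + 1(715.1) = 715.1
Total out = 785 mol/s; y_M = 715.1 / 785 = 0.911.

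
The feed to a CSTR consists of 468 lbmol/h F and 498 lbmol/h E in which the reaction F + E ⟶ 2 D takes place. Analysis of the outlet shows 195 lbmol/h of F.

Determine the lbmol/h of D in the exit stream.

For F: n = n₀ − 1ξ → 195 = 468 − 1ξ, giving ξ = 273 lbmol/h.
Outlet amounts (n = n₀ + ν ξ):
  F: 468 − 1(273) = 195
  E: 498 − 1(273) = 225
  D: 0 + 2(273) = 546

546 lbmol/h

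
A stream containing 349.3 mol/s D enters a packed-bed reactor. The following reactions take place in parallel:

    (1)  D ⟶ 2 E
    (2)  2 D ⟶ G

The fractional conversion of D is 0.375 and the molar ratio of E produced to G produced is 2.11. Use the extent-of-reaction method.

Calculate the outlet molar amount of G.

42.9 mol/s

Conversion of D: D consumed = 0.375 × 349.3 = 131 mol/s = 1ξ₁ + 2ξ₂.
Selectivity: 2ξ₁ / (1ξ₂) = 2.11 → ξ₁ = 1.055 ξ₂.
Substitute: (1·1.055 + 2) ξ₂ = 131 → ξ₂ = 42.88 mol/s, ξ₁ = 45.23 mol/s.
Outlet amounts (n = n₀ + Σ ν·ξ):
  D: 349.3 − 1(45.23) − 2(42.88) = 218.3
  E: 0 + 2(45.23) = 90.47
  G: 0 + 1(42.88) = 42.88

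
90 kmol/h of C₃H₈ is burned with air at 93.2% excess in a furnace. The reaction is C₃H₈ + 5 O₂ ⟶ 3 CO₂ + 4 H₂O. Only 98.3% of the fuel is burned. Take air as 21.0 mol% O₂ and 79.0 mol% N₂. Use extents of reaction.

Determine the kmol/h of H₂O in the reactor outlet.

Stoichiometric O₂ = 5 × 90 = 450 kmol/h; O₂ fed = 450 × 1.932 = 869.4 kmol/h.
N₂ fed = 869.4 × 79/21 = 3271 kmol/h.
Fuel reacted = 0.983 × 90 → ξ = 88.47 kmol/h.
Outlet (n = n₀ + ν ξ):
  C₃H₈: 90 − 1(88.47) = 1.53
  O₂: 869.4 − 5(88.47) = 427
  N₂: 3271 (inert)
  CO₂: 0 + 3(88.47) = 265.4
  H₂O: 0 + 4(88.47) = 353.9

354 kmol/h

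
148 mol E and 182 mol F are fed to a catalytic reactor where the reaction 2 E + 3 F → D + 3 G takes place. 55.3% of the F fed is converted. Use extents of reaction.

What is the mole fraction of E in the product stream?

0.273

F reacted = 0.553 × 182 = 100.6 mol; ν_F = −3, so ξ = 100.6/3 = 33.55 mol.
Outlet amounts (n = n₀ + ν ξ):
  E: 148 − 2(33.55) = 80.9
  F: 182 − 3(33.55) = 81.35
  D: 0 + 1(33.55) = 33.55
  G: 0 + 3(33.55) = 100.6
Total out = 296.5 mol; y_E = 80.9 / 296.5 = 0.2729.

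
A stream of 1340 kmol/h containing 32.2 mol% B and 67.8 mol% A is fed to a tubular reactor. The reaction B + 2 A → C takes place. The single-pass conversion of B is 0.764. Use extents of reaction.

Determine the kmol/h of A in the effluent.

B reacted = 0.764 × 431.5 = 329.7 kmol/h; ν_B = −1, so ξ = 329.7/1 = 329.7 kmol/h.
Outlet amounts (n = n₀ + ν ξ):
  B: 431.5 − 1(329.7) = 101.8
  A: 908.5 − 2(329.7) = 249.2
  C: 0 + 1(329.7) = 329.7

249 kmol/h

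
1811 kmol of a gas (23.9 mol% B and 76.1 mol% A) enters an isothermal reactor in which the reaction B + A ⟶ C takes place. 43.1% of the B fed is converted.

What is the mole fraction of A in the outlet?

0.734

B reacted = 0.431 × 432.8 = 186.5 kmol; ν_B = −1, so ξ = 186.5/1 = 186.5 kmol.
Outlet amounts (n = n₀ + ν ξ):
  B: 432.8 − 1(186.5) = 246.3
  A: 1378 − 1(186.5) = 1192
  C: 0 + 1(186.5) = 186.5
Total out = 1624 kmol; y_A = 1192 / 1624 = 0.7336.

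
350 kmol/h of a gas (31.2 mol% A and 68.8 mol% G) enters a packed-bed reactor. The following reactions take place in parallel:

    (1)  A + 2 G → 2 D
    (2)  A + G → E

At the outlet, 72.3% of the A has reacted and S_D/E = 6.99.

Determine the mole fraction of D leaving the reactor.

Conversion of A: A consumed = 0.723 × 109.2 = 78.95 kmol/h = 1ξ₁ + 1ξ₂.
Selectivity: 2ξ₁ / (1ξ₂) = 6.99 → ξ₁ = 3.495 ξ₂.
Substitute: (1·3.495 + 1) ξ₂ = 78.95 → ξ₂ = 17.56 kmol/h, ξ₁ = 61.39 kmol/h.
Outlet amounts (n = n₀ + Σ ν·ξ):
  A: 109.2 − 1(61.39) − 1(17.56) = 30.25
  G: 240.8 − 2(61.39) − 1(17.56) = 100.5
  D: 0 + 2(61.39) = 122.8
  E: 0 + 1(17.56) = 17.56
Total out = 271 kmol/h; y_D = 122.8 / 271 = 0.453.

0.453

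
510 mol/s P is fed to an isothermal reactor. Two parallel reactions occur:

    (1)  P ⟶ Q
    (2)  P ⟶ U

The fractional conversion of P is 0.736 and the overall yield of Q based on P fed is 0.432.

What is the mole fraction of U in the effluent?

0.304

Yield of Q: 1ξ₁ / 510 = 0.432 → ξ₁ = 220.3 mol/s.
Conversion of P: 1ξ₁ + 1ξ₂ = 0.736 × 510 = 375.4 → ξ₂ = 155 mol/s.
Outlet amounts (n = n₀ + Σ ν·ξ):
  P: 510 − 1(220.3) − 1(155) = 134.6
  Q: 0 + 1(220.3) = 220.3
  U: 0 + 1(155) = 155
Total out = 510 mol/s; y_U = 155 / 510 = 0.304.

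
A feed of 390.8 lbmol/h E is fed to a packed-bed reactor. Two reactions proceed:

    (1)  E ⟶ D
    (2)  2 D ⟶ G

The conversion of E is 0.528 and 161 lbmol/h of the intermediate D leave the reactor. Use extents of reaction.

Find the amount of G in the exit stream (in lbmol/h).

Conversion of E: E consumed = 1ξ₁ = 0.528 × 390.8 → ξ₁ = 206.3 lbmol/h.
D balance: n_D = 0 + 1ξ₁ − 2ξ₂ = 161 → ξ₂ = (1·206.3 − 161)/2 = 22.67 lbmol/h.
Outlet amounts (n = n₀ + Σ ν·ξ):
  E: 390.8 − 1(206.3) = 184.5
  D: 0 + 1(206.3) − 2(22.67) = 161
  G: 0 + 1(22.67) = 22.67

22.7 lbmol/h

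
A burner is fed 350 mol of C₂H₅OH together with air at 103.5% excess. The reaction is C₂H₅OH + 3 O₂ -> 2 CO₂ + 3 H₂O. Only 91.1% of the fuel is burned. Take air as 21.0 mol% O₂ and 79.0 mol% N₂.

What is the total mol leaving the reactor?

Stoichiometric O₂ = 3 × 350 = 1050 mol; O₂ fed = 1050 × 2.035 = 2137 mol.
N₂ fed = 2137 × 79/21 = 8038 mol.
Fuel reacted = 0.911 × 350 → ξ = 318.9 mol.
Outlet (n = n₀ + ν ξ):
  C₂H₅OH: 350 − 1(318.9) = 31.15
  O₂: 2137 − 3(318.9) = 1180
  N₂: 8038 (inert)
  CO₂: 0 + 2(318.9) = 637.7
  H₂O: 0 + 3(318.9) = 956.6
Total out = 31.15 + 1180 + 8038 + 637.7 + 956.6 = 10840 mol.

10800 mol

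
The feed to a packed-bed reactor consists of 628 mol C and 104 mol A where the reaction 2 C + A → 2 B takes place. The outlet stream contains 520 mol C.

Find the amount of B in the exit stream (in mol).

108 mol

For C: n = n₀ − 2ξ → 520 = 628 − 2ξ, giving ξ = 54 mol.
Outlet amounts (n = n₀ + ν ξ):
  C: 628 − 2(54) = 520
  A: 104 − 1(54) = 50
  B: 0 + 2(54) = 108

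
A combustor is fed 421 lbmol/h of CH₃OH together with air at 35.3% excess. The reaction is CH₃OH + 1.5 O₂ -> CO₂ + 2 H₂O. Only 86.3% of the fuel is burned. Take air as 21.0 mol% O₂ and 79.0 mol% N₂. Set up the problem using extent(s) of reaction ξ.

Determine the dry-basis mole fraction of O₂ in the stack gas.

Stoichiometric O₂ = 1.5 × 421 = 631.5 lbmol/h; O₂ fed = 631.5 × 1.353 = 854.4 lbmol/h.
N₂ fed = 854.4 × 79/21 = 3214 lbmol/h.
Fuel reacted = 0.863 × 421 → ξ = 363.3 lbmol/h.
Outlet (n = n₀ + ν ξ):
  CH₃OH: 421 − 1(363.3) = 57.68
  O₂: 854.4 − 1.5(363.3) = 309.4
  N₂: 3214 (inert)
  CO₂: 0 + 1(363.3) = 363.3
  H₂O: 0 + 2(363.3) = 726.6
Dry total = 3945 lbmol/h; y_O₂ (dry) = 309.4 / 3945 = 0.07844.

0.0784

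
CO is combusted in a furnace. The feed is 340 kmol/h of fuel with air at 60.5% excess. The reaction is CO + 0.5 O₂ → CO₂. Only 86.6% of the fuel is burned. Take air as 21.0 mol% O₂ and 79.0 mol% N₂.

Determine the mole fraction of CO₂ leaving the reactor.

0.197

Stoichiometric O₂ = 0.5 × 340 = 170 kmol/h; O₂ fed = 170 × 1.605 = 272.9 kmol/h.
N₂ fed = 272.9 × 79/21 = 1026 kmol/h.
Fuel reacted = 0.866 × 340 → ξ = 294.4 kmol/h.
Outlet (n = n₀ + ν ξ):
  CO: 340 − 1(294.4) = 45.56
  O₂: 272.9 − 0.5(294.4) = 125.6
  N₂: 1026 (inert)
  CO₂: 0 + 1(294.4) = 294.4
Total out = 1492 kmol/h; y_CO₂ = 294.4 / 1492 = 0.1973.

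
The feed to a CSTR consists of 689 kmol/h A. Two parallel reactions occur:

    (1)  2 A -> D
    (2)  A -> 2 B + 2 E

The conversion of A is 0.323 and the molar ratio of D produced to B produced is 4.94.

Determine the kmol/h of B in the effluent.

Conversion of A: A consumed = 0.323 × 689 = 222.5 kmol/h = 2ξ₁ + 1ξ₂.
Selectivity: 1ξ₁ / (2ξ₂) = 4.94 → ξ₁ = 9.88 ξ₂.
Substitute: (2·9.88 + 1) ξ₂ = 222.5 → ξ₂ = 10.72 kmol/h, ξ₁ = 105.9 kmol/h.
Outlet amounts (n = n₀ + Σ ν·ξ):
  A: 689 − 2(105.9) − 1(10.72) = 466.5
  D: 0 + 1(105.9) = 105.9
  B: 0 + 2(10.72) = 21.44
  E: 0 + 2(10.72) = 21.44

21.4 kmol/h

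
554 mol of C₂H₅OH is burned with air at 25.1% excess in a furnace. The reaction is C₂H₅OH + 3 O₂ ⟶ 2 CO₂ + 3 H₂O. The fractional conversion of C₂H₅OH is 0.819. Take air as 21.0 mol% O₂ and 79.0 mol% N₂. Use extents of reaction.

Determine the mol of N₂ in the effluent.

7820 mol

Stoichiometric O₂ = 3 × 554 = 1662 mol; O₂ fed = 1662 × 1.251 = 2079 mol.
N₂ fed = 2079 × 79/21 = 7822 mol.
Fuel reacted = 0.819 × 554 → ξ = 453.7 mol.
Outlet (n = n₀ + ν ξ):
  C₂H₅OH: 554 − 1(453.7) = 100.3
  O₂: 2079 − 3(453.7) = 718
  N₂: 7822 (inert)
  CO₂: 0 + 2(453.7) = 907.5
  H₂O: 0 + 3(453.7) = 1361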